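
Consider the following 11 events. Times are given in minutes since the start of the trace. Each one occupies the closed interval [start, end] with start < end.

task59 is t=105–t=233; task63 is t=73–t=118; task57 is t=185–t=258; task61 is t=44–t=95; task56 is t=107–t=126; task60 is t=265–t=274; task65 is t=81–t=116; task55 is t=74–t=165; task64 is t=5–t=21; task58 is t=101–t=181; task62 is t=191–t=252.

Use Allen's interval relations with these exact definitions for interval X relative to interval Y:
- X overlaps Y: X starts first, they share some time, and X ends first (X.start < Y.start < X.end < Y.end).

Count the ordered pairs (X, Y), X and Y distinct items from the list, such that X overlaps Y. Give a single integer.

Checking all 110 ordered pairs for relation 'overlaps'; matching pairs in alphabetical order:
(task55, task58): task55 overlaps task58 ✓
(task55, task59): task55 overlaps task59 ✓
(task58, task59): task58 overlaps task59 ✓
(task59, task57): task59 overlaps task57 ✓
(task59, task62): task59 overlaps task62 ✓
(task61, task55): task61 overlaps task55 ✓
(task61, task63): task61 overlaps task63 ✓
(task61, task65): task61 overlaps task65 ✓
(task63, task55): task63 overlaps task55 ✓
(task63, task56): task63 overlaps task56 ✓
(task63, task58): task63 overlaps task58 ✓
(task63, task59): task63 overlaps task59 ✓
(task65, task56): task65 overlaps task56 ✓
(task65, task58): task65 overlaps task58 ✓
(task65, task59): task65 overlaps task59 ✓
Count: 15.

15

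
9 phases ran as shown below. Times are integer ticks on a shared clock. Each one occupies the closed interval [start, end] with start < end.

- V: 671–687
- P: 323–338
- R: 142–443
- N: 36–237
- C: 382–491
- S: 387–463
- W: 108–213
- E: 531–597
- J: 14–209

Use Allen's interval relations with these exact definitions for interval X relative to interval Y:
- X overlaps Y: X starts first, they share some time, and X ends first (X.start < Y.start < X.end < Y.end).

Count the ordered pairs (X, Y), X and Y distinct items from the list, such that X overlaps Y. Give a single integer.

Checking all 72 ordered pairs for relation 'overlaps'; matching pairs in alphabetical order:
(J, N): J overlaps N ✓
(J, R): J overlaps R ✓
(J, W): J overlaps W ✓
(N, R): N overlaps R ✓
(R, C): R overlaps C ✓
(R, S): R overlaps S ✓
(W, R): W overlaps R ✓
Count: 7.

7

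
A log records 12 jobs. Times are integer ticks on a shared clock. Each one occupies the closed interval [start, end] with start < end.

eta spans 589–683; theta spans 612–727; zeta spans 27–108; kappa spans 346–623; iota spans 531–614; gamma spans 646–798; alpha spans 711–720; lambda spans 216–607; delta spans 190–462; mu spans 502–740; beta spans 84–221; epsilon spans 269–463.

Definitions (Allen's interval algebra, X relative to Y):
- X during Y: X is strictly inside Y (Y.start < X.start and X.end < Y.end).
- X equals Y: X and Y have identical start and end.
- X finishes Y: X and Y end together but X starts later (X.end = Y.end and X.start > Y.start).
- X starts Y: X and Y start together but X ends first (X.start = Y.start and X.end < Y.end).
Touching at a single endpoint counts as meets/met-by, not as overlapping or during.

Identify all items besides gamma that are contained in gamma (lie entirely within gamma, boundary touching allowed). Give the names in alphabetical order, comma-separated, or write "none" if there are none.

Target gamma = [646, 798].
alpha [711, 720] → during → yes.
beta [84, 221] → before → no.
delta [190, 462] → before → no.
epsilon [269, 463] → before → no.
eta [589, 683] → overlaps → no.
iota [531, 614] → before → no.
kappa [346, 623] → before → no.
lambda [216, 607] → before → no.
mu [502, 740] → overlaps → no.
theta [612, 727] → overlaps → no.
zeta [27, 108] → before → no.
Result: alpha.

alpha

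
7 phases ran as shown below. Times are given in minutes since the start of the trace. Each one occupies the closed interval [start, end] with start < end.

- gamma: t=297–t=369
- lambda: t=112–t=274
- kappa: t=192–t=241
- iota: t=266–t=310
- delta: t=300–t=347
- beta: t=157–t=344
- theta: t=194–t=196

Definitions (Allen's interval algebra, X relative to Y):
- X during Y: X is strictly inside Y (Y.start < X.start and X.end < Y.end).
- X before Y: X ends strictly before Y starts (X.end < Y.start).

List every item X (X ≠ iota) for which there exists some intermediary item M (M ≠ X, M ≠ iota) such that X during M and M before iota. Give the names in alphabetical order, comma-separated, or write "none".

theta

Target iota = [t=266, t=310].
Intermediaries M with M before iota: kappa, theta.
Via kappa — items with X during kappa: theta.
Via theta — items with X during theta: none.
Union: theta.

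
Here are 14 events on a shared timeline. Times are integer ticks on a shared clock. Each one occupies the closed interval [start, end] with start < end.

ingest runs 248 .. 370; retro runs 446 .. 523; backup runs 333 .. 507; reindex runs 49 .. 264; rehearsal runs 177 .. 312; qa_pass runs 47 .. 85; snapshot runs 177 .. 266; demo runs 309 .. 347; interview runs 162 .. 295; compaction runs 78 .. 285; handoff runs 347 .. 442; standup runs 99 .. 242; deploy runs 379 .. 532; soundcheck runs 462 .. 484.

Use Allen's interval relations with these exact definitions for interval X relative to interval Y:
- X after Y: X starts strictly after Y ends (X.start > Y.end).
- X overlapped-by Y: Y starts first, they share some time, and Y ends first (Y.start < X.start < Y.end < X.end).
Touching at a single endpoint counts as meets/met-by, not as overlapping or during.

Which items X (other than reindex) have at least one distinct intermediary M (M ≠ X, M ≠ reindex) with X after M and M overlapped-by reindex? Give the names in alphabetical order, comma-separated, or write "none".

Target reindex = [49, 264].
Intermediaries M with M overlapped-by reindex: compaction, ingest, interview, rehearsal, snapshot.
Via compaction — items with X after compaction: backup, demo, deploy, handoff, retro, soundcheck.
Via ingest — items with X after ingest: deploy, retro, soundcheck.
Via interview — items with X after interview: backup, demo, deploy, handoff, retro, soundcheck.
Via rehearsal — items with X after rehearsal: backup, deploy, handoff, retro, soundcheck.
Via snapshot — items with X after snapshot: backup, demo, deploy, handoff, retro, soundcheck.
Union: backup, demo, deploy, handoff, retro, soundcheck.

backup, demo, deploy, handoff, retro, soundcheck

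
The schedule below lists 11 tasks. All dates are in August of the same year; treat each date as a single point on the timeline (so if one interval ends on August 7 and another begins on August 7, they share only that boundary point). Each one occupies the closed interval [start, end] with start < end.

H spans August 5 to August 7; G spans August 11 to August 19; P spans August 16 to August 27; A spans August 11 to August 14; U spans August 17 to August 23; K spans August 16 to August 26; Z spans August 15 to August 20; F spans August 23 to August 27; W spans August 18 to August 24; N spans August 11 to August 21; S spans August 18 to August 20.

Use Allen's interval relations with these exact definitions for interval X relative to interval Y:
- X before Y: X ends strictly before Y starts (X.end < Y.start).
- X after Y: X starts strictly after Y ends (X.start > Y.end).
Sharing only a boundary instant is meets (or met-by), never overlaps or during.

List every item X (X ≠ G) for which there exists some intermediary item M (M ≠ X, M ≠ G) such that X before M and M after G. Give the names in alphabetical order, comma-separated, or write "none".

Target G = [August 11, August 19].
Intermediaries M with M after G: F.
Via F — items with X before F: A, H, N, S, Z.
Union: A, H, N, S, Z.

A, H, N, S, Z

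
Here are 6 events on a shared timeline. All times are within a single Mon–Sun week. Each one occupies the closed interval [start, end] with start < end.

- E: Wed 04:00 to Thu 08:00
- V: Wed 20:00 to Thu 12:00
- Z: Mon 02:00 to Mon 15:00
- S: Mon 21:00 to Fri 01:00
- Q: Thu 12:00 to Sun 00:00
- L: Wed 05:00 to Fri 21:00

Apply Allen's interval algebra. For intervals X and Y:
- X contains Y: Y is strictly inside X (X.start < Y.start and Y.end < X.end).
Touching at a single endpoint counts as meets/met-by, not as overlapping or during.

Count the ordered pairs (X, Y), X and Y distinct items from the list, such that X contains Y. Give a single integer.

3

Checking all 30 ordered pairs for relation 'contains'; matching pairs in alphabetical order:
(L, V): L contains V ✓
(S, E): S contains E ✓
(S, V): S contains V ✓
Count: 3.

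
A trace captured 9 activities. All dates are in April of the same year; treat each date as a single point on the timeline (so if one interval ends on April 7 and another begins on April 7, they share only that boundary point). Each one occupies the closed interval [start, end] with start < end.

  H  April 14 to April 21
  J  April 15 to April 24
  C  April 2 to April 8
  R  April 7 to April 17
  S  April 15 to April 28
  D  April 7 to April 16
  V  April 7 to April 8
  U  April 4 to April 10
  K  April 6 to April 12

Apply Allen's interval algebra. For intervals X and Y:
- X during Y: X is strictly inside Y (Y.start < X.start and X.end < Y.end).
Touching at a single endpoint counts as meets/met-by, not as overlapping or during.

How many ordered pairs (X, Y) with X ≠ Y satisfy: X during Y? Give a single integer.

Checking all 72 ordered pairs for relation 'during'; matching pairs in alphabetical order:
(V, K): V during K ✓
(V, U): V during U ✓
Count: 2.

2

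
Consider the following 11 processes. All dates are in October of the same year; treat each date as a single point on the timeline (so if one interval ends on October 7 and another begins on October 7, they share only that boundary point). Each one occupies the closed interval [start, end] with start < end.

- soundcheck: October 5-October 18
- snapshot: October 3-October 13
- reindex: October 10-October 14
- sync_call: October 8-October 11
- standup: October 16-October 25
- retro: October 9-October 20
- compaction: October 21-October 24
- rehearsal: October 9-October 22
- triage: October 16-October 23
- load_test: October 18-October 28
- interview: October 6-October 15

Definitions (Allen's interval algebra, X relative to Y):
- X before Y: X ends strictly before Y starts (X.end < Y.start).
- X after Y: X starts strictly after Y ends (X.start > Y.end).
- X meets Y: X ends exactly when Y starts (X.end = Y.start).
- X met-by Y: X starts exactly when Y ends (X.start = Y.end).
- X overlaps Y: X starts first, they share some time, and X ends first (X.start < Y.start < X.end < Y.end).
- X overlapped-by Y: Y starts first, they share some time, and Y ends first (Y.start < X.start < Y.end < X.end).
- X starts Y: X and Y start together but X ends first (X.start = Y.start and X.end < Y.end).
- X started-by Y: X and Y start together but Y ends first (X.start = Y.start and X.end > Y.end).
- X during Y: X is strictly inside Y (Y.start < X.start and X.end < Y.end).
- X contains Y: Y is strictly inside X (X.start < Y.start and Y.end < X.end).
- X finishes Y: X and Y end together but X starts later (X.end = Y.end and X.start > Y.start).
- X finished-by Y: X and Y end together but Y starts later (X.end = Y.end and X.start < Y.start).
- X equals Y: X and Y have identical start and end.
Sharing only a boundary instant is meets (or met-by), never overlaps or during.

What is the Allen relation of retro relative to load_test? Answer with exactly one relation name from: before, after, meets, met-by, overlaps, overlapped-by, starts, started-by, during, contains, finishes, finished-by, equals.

retro = [October 9, October 20]; load_test = [October 18, October 28].
Compare endpoints: retro.start < load_test.start, retro.start < load_test.end, retro.end > load_test.start, retro.end < load_test.end.
That pattern is 'overlaps'.

overlaps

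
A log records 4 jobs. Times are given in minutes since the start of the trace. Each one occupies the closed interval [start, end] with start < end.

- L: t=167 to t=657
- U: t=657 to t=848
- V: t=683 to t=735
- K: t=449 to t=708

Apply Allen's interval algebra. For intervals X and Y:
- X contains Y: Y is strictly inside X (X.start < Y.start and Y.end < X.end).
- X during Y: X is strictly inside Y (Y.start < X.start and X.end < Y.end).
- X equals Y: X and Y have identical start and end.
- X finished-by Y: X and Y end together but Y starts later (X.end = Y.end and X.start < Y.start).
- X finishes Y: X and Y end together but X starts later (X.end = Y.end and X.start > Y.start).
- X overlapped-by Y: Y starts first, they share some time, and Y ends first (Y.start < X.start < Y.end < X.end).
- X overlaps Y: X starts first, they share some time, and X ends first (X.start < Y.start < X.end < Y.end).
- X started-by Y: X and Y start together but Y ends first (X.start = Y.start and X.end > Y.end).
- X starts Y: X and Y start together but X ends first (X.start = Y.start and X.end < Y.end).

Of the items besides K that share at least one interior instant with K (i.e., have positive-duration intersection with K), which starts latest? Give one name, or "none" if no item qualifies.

Target K = [t=449, t=708].
L [t=167, t=657] → overlaps → candidate.
U [t=657, t=848] → overlapped-by → candidate.
V [t=683, t=735] → overlapped-by → candidate.
Among candidates, latest start is t=683 → V.

V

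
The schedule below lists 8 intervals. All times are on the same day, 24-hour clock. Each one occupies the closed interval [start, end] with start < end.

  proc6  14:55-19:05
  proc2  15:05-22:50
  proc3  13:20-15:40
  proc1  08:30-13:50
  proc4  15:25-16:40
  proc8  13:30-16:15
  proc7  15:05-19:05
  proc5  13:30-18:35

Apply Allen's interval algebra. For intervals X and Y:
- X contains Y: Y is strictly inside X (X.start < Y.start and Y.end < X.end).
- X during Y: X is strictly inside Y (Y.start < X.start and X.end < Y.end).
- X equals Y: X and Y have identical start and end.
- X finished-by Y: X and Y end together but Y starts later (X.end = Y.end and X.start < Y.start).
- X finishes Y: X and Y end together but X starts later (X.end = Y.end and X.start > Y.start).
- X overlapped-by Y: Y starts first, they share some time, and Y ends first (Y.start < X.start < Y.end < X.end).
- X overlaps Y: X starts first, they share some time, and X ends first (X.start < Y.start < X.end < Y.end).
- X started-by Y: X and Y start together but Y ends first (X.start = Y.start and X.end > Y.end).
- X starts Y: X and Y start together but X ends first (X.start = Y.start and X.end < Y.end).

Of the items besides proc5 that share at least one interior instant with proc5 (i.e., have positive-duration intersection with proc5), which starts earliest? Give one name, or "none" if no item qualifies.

Target proc5 = [13:30, 18:35].
proc1 [08:30, 13:50] → overlaps → candidate.
proc2 [15:05, 22:50] → overlapped-by → candidate.
proc3 [13:20, 15:40] → overlaps → candidate.
proc4 [15:25, 16:40] → during → candidate.
proc6 [14:55, 19:05] → overlapped-by → candidate.
proc7 [15:05, 19:05] → overlapped-by → candidate.
proc8 [13:30, 16:15] → starts → candidate.
Among candidates, earliest start is 08:30 → proc1.

proc1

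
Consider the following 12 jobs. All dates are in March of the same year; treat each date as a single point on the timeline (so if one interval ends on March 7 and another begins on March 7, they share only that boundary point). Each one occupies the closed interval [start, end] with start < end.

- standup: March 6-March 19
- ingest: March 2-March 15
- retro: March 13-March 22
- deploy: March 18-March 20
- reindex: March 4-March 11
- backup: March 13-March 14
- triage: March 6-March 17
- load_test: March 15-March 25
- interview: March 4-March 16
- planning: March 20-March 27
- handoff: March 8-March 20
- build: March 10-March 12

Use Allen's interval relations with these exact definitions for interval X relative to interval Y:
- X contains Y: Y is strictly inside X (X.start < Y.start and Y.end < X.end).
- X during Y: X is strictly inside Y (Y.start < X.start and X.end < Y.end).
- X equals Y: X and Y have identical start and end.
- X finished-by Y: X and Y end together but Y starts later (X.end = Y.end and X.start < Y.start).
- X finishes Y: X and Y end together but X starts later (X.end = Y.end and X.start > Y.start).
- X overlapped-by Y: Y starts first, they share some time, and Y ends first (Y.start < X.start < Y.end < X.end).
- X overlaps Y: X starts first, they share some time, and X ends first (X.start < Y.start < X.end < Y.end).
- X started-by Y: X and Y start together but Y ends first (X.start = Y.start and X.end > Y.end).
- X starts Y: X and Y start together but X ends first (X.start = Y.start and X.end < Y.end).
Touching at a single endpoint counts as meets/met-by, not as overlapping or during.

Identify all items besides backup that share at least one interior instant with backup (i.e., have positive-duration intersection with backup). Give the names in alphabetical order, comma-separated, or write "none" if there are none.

Target backup = [March 13, March 14].
build [March 10, March 12] → before → no.
deploy [March 18, March 20] → after → no.
handoff [March 8, March 20] → contains → yes.
ingest [March 2, March 15] → contains → yes.
interview [March 4, March 16] → contains → yes.
load_test [March 15, March 25] → after → no.
planning [March 20, March 27] → after → no.
reindex [March 4, March 11] → before → no.
retro [March 13, March 22] → started-by → yes.
standup [March 6, March 19] → contains → yes.
triage [March 6, March 17] → contains → yes.
Result: handoff, ingest, interview, retro, standup, triage.

handoff, ingest, interview, retro, standup, triage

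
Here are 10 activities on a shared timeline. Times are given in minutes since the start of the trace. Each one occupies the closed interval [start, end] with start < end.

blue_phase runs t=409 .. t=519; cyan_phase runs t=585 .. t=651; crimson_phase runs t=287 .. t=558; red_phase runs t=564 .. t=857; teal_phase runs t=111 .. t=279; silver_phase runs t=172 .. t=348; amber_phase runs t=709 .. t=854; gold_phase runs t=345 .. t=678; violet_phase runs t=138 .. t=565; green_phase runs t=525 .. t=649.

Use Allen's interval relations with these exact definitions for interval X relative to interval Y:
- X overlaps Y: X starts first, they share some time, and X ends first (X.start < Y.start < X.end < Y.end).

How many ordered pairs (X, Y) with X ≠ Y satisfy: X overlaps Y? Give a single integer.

Checking all 90 ordered pairs for relation 'overlaps'; matching pairs in alphabetical order:
(crimson_phase, gold_phase): crimson_phase overlaps gold_phase ✓
(crimson_phase, green_phase): crimson_phase overlaps green_phase ✓
(gold_phase, red_phase): gold_phase overlaps red_phase ✓
(green_phase, cyan_phase): green_phase overlaps cyan_phase ✓
(green_phase, red_phase): green_phase overlaps red_phase ✓
(silver_phase, crimson_phase): silver_phase overlaps crimson_phase ✓
(silver_phase, gold_phase): silver_phase overlaps gold_phase ✓
(teal_phase, silver_phase): teal_phase overlaps silver_phase ✓
(teal_phase, violet_phase): teal_phase overlaps violet_phase ✓
(violet_phase, gold_phase): violet_phase overlaps gold_phase ✓
(violet_phase, green_phase): violet_phase overlaps green_phase ✓
(violet_phase, red_phase): violet_phase overlaps red_phase ✓
Count: 12.

12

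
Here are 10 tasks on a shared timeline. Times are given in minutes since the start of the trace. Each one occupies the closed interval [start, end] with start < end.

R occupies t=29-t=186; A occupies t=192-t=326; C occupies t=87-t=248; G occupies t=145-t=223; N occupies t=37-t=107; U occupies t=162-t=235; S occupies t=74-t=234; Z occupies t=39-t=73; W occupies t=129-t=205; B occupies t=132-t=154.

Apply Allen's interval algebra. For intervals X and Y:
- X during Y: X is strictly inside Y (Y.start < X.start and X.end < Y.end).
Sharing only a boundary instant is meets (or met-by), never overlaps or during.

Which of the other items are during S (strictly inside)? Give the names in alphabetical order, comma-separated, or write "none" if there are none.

B, G, W

Target S = [t=74, t=234].
A [t=192, t=326] → overlapped-by → no.
B [t=132, t=154] → during → yes.
C [t=87, t=248] → overlapped-by → no.
G [t=145, t=223] → during → yes.
N [t=37, t=107] → overlaps → no.
R [t=29, t=186] → overlaps → no.
U [t=162, t=235] → overlapped-by → no.
W [t=129, t=205] → during → yes.
Z [t=39, t=73] → before → no.
Result: B, G, W.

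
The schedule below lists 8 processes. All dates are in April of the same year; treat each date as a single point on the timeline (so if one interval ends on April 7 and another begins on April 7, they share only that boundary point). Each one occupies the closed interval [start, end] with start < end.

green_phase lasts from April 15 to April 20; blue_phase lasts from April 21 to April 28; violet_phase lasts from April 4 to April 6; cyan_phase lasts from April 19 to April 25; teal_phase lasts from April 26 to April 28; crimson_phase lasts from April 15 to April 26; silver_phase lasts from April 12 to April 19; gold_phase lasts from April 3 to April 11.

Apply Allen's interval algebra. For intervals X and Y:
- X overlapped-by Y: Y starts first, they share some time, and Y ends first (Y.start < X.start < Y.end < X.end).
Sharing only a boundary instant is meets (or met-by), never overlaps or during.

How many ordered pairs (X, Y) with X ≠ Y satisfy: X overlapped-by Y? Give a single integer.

5

Checking all 56 ordered pairs for relation 'overlapped-by'; matching pairs in alphabetical order:
(blue_phase, crimson_phase): blue_phase overlapped-by crimson_phase ✓
(blue_phase, cyan_phase): blue_phase overlapped-by cyan_phase ✓
(crimson_phase, silver_phase): crimson_phase overlapped-by silver_phase ✓
(cyan_phase, green_phase): cyan_phase overlapped-by green_phase ✓
(green_phase, silver_phase): green_phase overlapped-by silver_phase ✓
Count: 5.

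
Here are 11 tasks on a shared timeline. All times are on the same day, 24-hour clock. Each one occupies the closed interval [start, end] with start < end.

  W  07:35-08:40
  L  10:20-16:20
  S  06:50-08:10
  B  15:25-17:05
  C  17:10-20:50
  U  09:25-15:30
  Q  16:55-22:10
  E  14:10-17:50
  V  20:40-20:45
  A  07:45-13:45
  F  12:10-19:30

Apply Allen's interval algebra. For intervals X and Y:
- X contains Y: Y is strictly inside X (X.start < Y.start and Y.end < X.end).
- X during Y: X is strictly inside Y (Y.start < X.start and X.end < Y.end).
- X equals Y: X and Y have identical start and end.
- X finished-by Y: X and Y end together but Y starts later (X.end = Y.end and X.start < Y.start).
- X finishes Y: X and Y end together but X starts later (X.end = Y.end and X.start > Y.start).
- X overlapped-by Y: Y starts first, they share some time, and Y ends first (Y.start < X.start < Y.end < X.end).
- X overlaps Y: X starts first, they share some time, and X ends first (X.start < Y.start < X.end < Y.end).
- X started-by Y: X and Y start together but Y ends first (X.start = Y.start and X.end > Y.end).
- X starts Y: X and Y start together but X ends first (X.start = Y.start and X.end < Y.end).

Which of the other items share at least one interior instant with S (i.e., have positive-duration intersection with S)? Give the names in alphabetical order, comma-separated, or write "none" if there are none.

Target S = [06:50, 08:10].
A [07:45, 13:45] → overlapped-by → yes.
B [15:25, 17:05] → after → no.
C [17:10, 20:50] → after → no.
E [14:10, 17:50] → after → no.
F [12:10, 19:30] → after → no.
L [10:20, 16:20] → after → no.
Q [16:55, 22:10] → after → no.
U [09:25, 15:30] → after → no.
V [20:40, 20:45] → after → no.
W [07:35, 08:40] → overlapped-by → yes.
Result: A, W.

A, W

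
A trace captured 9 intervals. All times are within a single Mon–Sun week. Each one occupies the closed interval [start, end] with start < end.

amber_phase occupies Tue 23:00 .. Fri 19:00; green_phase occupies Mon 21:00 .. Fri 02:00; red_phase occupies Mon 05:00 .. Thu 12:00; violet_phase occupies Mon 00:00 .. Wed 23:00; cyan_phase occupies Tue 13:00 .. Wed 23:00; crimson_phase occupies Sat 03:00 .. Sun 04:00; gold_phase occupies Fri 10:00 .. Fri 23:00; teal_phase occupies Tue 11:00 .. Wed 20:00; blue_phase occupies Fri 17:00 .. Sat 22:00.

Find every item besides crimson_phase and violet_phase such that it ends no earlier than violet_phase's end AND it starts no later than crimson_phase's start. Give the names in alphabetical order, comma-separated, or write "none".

amber_phase, blue_phase, cyan_phase, gold_phase, green_phase, red_phase

Conditions: its end is no earlier than violet_phase's end (X.end >= Wed 23:00) AND its start is no later than crimson_phase's start (X.start <= Sat 03:00).
amber_phase: end Fri 19:00 >= Wed 23:00? ✓; start Tue 23:00 <= Sat 03:00? ✓ → yes.
blue_phase: end Sat 22:00 >= Wed 23:00? ✓; start Fri 17:00 <= Sat 03:00? ✓ → yes.
cyan_phase: end Wed 23:00 >= Wed 23:00? ✓; start Tue 13:00 <= Sat 03:00? ✓ → yes.
gold_phase: end Fri 23:00 >= Wed 23:00? ✓; start Fri 10:00 <= Sat 03:00? ✓ → yes.
green_phase: end Fri 02:00 >= Wed 23:00? ✓; start Mon 21:00 <= Sat 03:00? ✓ → yes.
red_phase: end Thu 12:00 >= Wed 23:00? ✓; start Mon 05:00 <= Sat 03:00? ✓ → yes.
teal_phase: end Wed 20:00 >= Wed 23:00? ✗; start Tue 11:00 <= Sat 03:00? ✓ → no.
Result: amber_phase, blue_phase, cyan_phase, gold_phase, green_phase, red_phase.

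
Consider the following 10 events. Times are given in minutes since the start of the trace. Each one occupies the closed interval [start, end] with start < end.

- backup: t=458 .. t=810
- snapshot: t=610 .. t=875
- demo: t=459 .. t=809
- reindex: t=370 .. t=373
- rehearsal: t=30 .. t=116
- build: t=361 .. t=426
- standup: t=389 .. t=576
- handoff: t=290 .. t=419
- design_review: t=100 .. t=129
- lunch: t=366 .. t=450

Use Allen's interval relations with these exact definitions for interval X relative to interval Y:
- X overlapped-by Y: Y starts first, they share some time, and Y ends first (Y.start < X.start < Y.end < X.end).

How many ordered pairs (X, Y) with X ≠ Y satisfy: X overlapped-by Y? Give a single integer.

Checking all 90 ordered pairs for relation 'overlapped-by'; matching pairs in alphabetical order:
(backup, standup): backup overlapped-by standup ✓
(build, handoff): build overlapped-by handoff ✓
(demo, standup): demo overlapped-by standup ✓
(design_review, rehearsal): design_review overlapped-by rehearsal ✓
(lunch, build): lunch overlapped-by build ✓
(lunch, handoff): lunch overlapped-by handoff ✓
(snapshot, backup): snapshot overlapped-by backup ✓
(snapshot, demo): snapshot overlapped-by demo ✓
(standup, build): standup overlapped-by build ✓
(standup, handoff): standup overlapped-by handoff ✓
(standup, lunch): standup overlapped-by lunch ✓
Count: 11.

11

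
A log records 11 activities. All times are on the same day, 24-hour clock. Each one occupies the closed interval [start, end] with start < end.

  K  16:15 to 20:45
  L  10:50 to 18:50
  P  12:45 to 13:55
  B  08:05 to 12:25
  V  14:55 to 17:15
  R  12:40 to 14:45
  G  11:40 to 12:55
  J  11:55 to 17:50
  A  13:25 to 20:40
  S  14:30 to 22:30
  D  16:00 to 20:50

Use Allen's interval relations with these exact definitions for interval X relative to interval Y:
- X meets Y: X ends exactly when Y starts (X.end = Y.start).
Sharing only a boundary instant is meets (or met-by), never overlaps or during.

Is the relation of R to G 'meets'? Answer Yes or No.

R = [12:40, 14:45], G = [11:40, 12:55].
Actual relation of R to G: overlapped-by.
Asked whether 'meets' holds → No.

No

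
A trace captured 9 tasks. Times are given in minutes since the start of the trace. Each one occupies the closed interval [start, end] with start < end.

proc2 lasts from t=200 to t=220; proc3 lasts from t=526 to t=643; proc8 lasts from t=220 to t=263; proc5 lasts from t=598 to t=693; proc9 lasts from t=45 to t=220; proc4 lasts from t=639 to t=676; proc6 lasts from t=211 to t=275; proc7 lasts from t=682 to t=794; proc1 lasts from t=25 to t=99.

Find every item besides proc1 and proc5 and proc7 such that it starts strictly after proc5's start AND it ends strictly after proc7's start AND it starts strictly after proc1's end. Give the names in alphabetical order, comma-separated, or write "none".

none

Conditions: its start is strictly after proc5's start (X.start > t=598) AND its end is strictly after proc7's start (X.end > t=682) AND its start is strictly after proc1's end (X.start > t=99).
proc2: start t=200 > t=598? ✗; end t=220 > t=682? ✗; start t=200 > t=99? ✓ → no.
proc3: start t=526 > t=598? ✗; end t=643 > t=682? ✗; start t=526 > t=99? ✓ → no.
proc4: start t=639 > t=598? ✓; end t=676 > t=682? ✗; start t=639 > t=99? ✓ → no.
proc6: start t=211 > t=598? ✗; end t=275 > t=682? ✗; start t=211 > t=99? ✓ → no.
proc8: start t=220 > t=598? ✗; end t=263 > t=682? ✗; start t=220 > t=99? ✓ → no.
proc9: start t=45 > t=598? ✗; end t=220 > t=682? ✗; start t=45 > t=99? ✗ → no.
Result: none.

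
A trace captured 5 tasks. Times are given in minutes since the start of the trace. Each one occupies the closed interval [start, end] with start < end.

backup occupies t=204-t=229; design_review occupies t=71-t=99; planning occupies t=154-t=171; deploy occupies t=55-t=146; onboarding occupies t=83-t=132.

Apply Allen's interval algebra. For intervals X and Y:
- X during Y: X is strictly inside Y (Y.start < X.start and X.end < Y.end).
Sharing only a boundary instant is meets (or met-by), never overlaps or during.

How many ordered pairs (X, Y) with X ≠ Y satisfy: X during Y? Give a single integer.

Checking all 20 ordered pairs for relation 'during'; matching pairs in alphabetical order:
(design_review, deploy): design_review during deploy ✓
(onboarding, deploy): onboarding during deploy ✓
Count: 2.

2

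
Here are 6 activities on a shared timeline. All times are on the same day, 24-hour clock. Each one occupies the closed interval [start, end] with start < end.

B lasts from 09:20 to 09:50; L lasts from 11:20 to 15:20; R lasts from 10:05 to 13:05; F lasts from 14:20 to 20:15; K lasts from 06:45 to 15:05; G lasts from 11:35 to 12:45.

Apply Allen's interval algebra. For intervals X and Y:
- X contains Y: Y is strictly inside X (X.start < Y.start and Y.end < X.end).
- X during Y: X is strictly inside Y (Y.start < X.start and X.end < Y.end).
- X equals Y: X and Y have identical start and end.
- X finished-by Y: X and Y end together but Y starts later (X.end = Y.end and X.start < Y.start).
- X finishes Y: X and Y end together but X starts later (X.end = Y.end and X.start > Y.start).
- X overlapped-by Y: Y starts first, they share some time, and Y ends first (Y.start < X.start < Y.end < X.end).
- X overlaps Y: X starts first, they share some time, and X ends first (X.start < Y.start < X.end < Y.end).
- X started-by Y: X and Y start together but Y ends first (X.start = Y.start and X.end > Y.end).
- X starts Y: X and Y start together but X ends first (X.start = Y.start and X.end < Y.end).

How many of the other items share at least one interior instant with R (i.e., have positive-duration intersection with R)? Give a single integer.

3

Target R = [10:05, 13:05].
B [09:20, 09:50] → before → no.
F [14:20, 20:15] → after → no.
G [11:35, 12:45] → during → counts.
K [06:45, 15:05] → contains → counts.
L [11:20, 15:20] → overlapped-by → counts.
Total: 3.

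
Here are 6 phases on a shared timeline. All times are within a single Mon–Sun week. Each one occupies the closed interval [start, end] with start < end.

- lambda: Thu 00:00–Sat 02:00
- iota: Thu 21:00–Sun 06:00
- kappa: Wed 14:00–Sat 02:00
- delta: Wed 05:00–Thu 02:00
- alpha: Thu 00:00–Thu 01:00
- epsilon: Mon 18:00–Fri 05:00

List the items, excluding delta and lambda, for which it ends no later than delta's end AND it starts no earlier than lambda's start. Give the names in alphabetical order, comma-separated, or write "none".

Conditions: its end is no later than delta's end (X.end <= Thu 02:00) AND its start is no earlier than lambda's start (X.start >= Thu 00:00).
alpha: end Thu 01:00 <= Thu 02:00? ✓; start Thu 00:00 >= Thu 00:00? ✓ → yes.
epsilon: end Fri 05:00 <= Thu 02:00? ✗; start Mon 18:00 >= Thu 00:00? ✗ → no.
iota: end Sun 06:00 <= Thu 02:00? ✗; start Thu 21:00 >= Thu 00:00? ✓ → no.
kappa: end Sat 02:00 <= Thu 02:00? ✗; start Wed 14:00 >= Thu 00:00? ✗ → no.
Result: alpha.

alpha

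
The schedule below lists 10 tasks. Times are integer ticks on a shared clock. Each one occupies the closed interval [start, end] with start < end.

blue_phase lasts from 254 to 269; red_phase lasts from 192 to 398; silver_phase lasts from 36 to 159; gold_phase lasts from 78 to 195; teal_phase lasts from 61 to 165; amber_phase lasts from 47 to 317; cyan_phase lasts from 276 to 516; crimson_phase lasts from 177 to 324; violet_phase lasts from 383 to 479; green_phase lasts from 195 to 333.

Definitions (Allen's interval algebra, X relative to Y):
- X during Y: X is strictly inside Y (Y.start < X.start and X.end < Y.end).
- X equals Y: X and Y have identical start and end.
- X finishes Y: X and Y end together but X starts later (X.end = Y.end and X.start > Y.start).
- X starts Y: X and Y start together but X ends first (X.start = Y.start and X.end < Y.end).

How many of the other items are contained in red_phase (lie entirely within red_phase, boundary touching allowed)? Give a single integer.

Target red_phase = [192, 398].
amber_phase [47, 317] → overlaps → no.
blue_phase [254, 269] → during → counts.
crimson_phase [177, 324] → overlaps → no.
cyan_phase [276, 516] → overlapped-by → no.
gold_phase [78, 195] → overlaps → no.
green_phase [195, 333] → during → counts.
silver_phase [36, 159] → before → no.
teal_phase [61, 165] → before → no.
violet_phase [383, 479] → overlapped-by → no.
Total: 2.

2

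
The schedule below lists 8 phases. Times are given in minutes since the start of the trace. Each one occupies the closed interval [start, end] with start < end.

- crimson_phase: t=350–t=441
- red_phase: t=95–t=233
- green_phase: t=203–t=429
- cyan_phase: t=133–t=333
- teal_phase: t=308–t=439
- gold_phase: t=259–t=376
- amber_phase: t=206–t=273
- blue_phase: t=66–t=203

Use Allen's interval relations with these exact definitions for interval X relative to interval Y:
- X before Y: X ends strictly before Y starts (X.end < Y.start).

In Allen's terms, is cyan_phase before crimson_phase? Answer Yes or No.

cyan_phase = [t=133, t=333], crimson_phase = [t=350, t=441].
Actual relation of cyan_phase to crimson_phase: before.
Asked whether 'before' holds → Yes.

Yes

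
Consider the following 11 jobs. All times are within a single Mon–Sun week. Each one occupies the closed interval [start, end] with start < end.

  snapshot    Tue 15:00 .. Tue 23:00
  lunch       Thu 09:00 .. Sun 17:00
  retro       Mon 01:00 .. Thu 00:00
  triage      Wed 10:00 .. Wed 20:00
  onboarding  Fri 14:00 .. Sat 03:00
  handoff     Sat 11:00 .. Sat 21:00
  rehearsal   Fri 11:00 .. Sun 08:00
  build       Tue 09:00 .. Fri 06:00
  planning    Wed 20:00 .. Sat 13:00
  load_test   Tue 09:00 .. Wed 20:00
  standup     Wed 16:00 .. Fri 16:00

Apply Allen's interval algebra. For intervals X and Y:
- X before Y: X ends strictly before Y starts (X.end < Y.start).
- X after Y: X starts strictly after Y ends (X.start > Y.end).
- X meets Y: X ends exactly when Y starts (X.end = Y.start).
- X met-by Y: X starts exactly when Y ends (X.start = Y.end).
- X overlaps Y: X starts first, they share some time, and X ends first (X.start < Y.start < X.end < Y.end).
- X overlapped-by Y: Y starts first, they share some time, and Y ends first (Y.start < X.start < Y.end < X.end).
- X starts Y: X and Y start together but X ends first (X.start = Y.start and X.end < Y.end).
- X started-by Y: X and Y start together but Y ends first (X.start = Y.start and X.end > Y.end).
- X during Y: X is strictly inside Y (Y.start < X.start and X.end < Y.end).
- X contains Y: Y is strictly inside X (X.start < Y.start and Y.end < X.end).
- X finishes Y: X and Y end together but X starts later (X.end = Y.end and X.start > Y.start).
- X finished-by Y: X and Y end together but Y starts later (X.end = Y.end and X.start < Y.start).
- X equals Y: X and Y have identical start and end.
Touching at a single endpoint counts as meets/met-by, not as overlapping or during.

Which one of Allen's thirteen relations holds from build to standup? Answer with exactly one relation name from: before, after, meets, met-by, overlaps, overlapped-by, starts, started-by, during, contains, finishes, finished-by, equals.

overlaps

build = [Tue 09:00, Fri 06:00]; standup = [Wed 16:00, Fri 16:00].
Compare endpoints: build.start < standup.start, build.start < standup.end, build.end > standup.start, build.end < standup.end.
That pattern is 'overlaps'.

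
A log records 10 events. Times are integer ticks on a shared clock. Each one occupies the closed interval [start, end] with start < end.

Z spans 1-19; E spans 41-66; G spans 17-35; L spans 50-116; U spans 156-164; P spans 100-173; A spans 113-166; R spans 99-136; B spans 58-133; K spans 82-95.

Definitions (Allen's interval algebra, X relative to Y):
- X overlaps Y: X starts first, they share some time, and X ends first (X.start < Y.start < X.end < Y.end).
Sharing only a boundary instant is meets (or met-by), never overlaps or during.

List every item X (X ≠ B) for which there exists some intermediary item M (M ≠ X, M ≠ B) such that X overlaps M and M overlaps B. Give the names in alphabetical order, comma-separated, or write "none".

E

Target B = [58, 133].
Intermediaries M with M overlaps B: E, L.
Via E — items with X overlaps E: none.
Via L — items with X overlaps L: E.
Union: E.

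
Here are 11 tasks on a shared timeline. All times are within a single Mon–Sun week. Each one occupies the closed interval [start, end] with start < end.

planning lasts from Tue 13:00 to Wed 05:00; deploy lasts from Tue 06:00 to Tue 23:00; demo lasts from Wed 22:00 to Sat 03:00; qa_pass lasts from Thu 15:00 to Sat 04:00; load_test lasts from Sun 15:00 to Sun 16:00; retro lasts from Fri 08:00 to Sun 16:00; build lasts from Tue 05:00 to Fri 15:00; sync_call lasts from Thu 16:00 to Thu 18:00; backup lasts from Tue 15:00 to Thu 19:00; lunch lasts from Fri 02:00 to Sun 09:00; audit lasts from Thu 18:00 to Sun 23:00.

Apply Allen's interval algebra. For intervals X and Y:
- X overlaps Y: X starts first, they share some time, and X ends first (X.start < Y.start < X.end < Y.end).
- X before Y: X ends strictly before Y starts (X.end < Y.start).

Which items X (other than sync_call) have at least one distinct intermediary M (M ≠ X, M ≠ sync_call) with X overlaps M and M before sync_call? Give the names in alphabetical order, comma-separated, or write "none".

deploy

Target sync_call = [Thu 16:00, Thu 18:00].
Intermediaries M with M before sync_call: deploy, planning.
Via deploy — items with X overlaps deploy: none.
Via planning — items with X overlaps planning: deploy.
Union: deploy.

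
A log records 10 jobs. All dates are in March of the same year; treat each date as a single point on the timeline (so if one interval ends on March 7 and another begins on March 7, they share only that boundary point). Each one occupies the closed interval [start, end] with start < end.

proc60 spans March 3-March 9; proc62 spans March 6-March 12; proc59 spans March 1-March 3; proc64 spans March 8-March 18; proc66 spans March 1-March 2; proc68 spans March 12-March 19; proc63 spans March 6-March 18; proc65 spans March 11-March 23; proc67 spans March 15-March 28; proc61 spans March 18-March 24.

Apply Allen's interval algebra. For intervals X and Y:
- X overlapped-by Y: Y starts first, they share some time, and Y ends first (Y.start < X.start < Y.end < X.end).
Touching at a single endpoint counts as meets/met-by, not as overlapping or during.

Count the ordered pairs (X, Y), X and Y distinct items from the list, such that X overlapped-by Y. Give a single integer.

15

Checking all 90 ordered pairs for relation 'overlapped-by'; matching pairs in alphabetical order:
(proc61, proc65): proc61 overlapped-by proc65 ✓
(proc61, proc68): proc61 overlapped-by proc68 ✓
(proc62, proc60): proc62 overlapped-by proc60 ✓
(proc63, proc60): proc63 overlapped-by proc60 ✓
(proc64, proc60): proc64 overlapped-by proc60 ✓
(proc64, proc62): proc64 overlapped-by proc62 ✓
(proc65, proc62): proc65 overlapped-by proc62 ✓
(proc65, proc63): proc65 overlapped-by proc63 ✓
(proc65, proc64): proc65 overlapped-by proc64 ✓
(proc67, proc63): proc67 overlapped-by proc63 ✓
(proc67, proc64): proc67 overlapped-by proc64 ✓
(proc67, proc65): proc67 overlapped-by proc65 ✓
(proc67, proc68): proc67 overlapped-by proc68 ✓
(proc68, proc63): proc68 overlapped-by proc63 ✓
(proc68, proc64): proc68 overlapped-by proc64 ✓
Count: 15.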